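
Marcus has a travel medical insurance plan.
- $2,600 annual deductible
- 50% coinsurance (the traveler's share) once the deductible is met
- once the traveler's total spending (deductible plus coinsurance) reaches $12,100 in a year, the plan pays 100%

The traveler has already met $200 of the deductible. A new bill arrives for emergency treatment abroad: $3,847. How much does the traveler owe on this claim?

$3,123.50

Deductible still to meet: $2,600 − $200 = $2,400.
That leaves $3,847 − $2,400 = $1,447 for coinsurance.
Traveler's 50% share of $1,447 is $723.50.
That puts the traveler's cost at $2,400 + $723.50 = $3,123.50 before any cap.
Cumulative spending $200 + $3,123.50 = $3,323.50 stays under the $12,100 maximum.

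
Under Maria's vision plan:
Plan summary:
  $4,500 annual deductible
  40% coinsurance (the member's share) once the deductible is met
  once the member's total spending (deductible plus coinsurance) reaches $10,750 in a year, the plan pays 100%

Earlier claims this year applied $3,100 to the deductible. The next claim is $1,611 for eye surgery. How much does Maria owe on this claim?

$1,484.40

Deductible still to meet: $4,500 − $3,100 = $1,400.
After the $1,400 deductible portion, $1,611 − $1,400 = $211 is subject to coinsurance.
Coinsurance: $211 × 40% = $84.40.
Member responsibility before any cap: $1,400 + $84.40 = $1,484.40.
Total out-of-pocket so far would be $3,100 + $1,484.40 = $4,584.40, below the $10,750 cap — no reduction.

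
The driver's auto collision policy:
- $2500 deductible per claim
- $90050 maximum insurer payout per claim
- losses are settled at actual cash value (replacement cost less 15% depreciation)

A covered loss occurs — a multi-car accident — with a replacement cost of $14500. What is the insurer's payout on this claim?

$9825

At 15% depreciation, ACV = $14500 − $2175 = $12325.
Subtract the deductible: $12325 − $2500 = $9825.
$9825 is within the $90050 limit, so the insurer pays $9825.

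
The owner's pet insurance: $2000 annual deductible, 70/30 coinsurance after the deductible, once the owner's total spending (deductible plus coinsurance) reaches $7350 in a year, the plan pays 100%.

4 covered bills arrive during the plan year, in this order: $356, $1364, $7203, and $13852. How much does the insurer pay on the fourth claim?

Bill 1, $356: entire amount goes to the deductible. Cost to owner: $356. OOP to date $356. Insurer: $356 − $356 = $0.
Bill 2, $1364: entire amount goes to the deductible. Cost to owner: $1364. OOP to date $1720. Plan pays $1364 − $1364 = $0.
Bill 3, $7203: $280 finishes the deductible; $6923 goes to coinsurance; coinsurance $6923 × 30% = $2076.90. Owner owes $2356.90 (running OOP $4076.90). Insurer: $7203 − $2356.90 = $4846.10.
Bill 4, $13852: deductible already satisfied, so owner's share is 30% × $13852 = $4155.60. OOP would hit $8232.50 > $7350, so the cap limits the owner to $7350 − $4076.90 = $3273.10. Insurer: $13852 − $3273.10 = $10578.90.

$10578.90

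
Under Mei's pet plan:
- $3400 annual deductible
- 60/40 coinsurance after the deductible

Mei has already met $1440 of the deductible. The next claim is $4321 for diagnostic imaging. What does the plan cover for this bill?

$1416.60

Deductible still to meet: $3400 − $1440 = $1960.
The remaining $2361 (= $4321 − $1960) moves to coinsurance.
40% of $2361 = $944.40 falls to the owner.
So the owner owes $1960 + $944.40 = $2904.40.
The plan picks up $4321 − $2904.40 = $1416.60.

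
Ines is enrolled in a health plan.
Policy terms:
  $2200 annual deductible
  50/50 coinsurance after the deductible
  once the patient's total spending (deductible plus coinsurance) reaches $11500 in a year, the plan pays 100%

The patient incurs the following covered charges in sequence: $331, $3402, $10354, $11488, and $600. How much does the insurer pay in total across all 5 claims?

$14675

Claim 1 — $331: fully absorbed by the deductible. Patient pays $331; OOP now $331. Insurer: $331 − $331 = $0.
Claim 2 — $3402: $1869 to deductible, leaving $1533; 50% of $1533 = $766.50. Cost to patient: $2635.50. OOP to date $2966.50. Insurer: $3402 − $2635.50 = $766.50.
Claim 3 — $10354: deductible met; 50% of $10354 = $5177. Patient owes $5177 (running OOP $8143.50). Plan pays $10354 − $5177 = $5177.
Claim 4 — $11488: 50% coinsurance on $11488 = $5744. That would push OOP to $13887.50, over the $11500 cap, so patient pays $11500 − $8143.50 = $3356.50. Insurer: $11488 − $3356.50 = $8131.50.
Claim 5 — $600: deductible already satisfied, so patient's share is 50% × $600 = $300. OOP would hit $11800 > $11500, so the cap limits the patient to $11500 − $11500 = $0. Insurer: $600 − $0 = $600.
Insurer total: $0 + $766.50 + $5177 + $8131.50 + $600 = $14675.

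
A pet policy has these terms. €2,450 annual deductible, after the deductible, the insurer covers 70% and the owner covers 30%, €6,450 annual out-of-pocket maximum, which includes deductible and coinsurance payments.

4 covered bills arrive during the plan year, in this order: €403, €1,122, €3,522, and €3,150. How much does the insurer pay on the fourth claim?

€2,205

Claim 1 (€403): entire amount goes to the deductible. Cost to owner: €403. OOP to date €403. Plan pays €403 − €403 = €0.
Claim 2 (€1,122): all of it applies to the deductible. Owner owes €1,122 (running OOP €1,525). Insurer: €1,122 − €1,122 = €0.
Claim 3 (€3,522): €925 to deductible, leaving €2,597; owner's 30% is €779.10. Owner pays €1,704.10; OOP now €3,229.10. Insurer: €3,522 − €1,704.10 = €1,817.90.
Claim 4 (€3,150): deductible met; 30% of €3,150 = €945. Owner pays €945; OOP now €4,174.10. Insurer: €3,150 − €945 = €2,205.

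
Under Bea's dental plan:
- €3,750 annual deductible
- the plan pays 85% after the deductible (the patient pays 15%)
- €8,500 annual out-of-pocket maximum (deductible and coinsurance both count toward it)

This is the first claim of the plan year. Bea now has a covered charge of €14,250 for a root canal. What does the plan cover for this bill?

The full €3,750 deductible is still open; €3,750 of this bill applies to it.
The remaining €10,500 (= €14,250 − €3,750) moves to coinsurance.
Coinsurance: €10,500 × 15% = €1,575.
That puts the patient's cost at €3,750 + €1,575 = €5,325 before any cap.
Year-to-date out-of-pocket becomes €0 + €5,325 = €5,325, still under the €8,500 maximum, so no cap applies.
Insurer pays the balance: €14,250 − €5,325 = €8,925.

€8,925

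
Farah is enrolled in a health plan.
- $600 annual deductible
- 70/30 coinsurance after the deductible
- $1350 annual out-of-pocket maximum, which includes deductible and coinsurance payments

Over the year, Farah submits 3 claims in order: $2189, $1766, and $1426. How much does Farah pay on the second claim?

#1 ($2189): $600 to deductible, leaving $1589; coinsurance $1589 × 30% = $476.70. Patient pays $1076.70; OOP now $1076.70.
#2 ($1766): deductible already satisfied, so patient's share is 30% × $1766 = $529.80. OOP would hit $1606.50 > $1350, so the cap limits the patient to $1350 − $1076.70 = $273.30.

$273.30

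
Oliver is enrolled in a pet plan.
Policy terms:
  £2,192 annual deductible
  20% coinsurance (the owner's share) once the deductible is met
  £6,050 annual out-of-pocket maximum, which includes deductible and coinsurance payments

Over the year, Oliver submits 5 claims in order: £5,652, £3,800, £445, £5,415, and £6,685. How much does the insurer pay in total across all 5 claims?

Claim 1 — £5,652: deductible takes £2,192, £3,460 remains; owner's 20% is £692. Owner owes £2,884 (running OOP £2,884). Plan pays £5,652 − £2,884 = £2,768.
Claim 2 — £3,800: 20% coinsurance on £3,800 = £760. Owner owes £760 (running OOP £3,644). Plan pays £3,800 − £760 = £3,040.
Claim 3 — £445: 20% coinsurance on £445 = £89. Owner pays £89; OOP now £3,733. Insurer: £445 − £89 = £356.
Claim 4 — £5,415: deductible met; 20% of £5,415 = £1,083. Owner owes £1,083 (running OOP £4,816). Plan pays £5,415 − £1,083 = £4,332.
Claim 5 — £6,685: deductible already satisfied, so owner's share is 20% × £6,685 = £1,337. That would push OOP to £6,153, over the £6,050 cap, so owner pays £6,050 − £4,816 = £1,234. Insurer: £6,685 − £1,234 = £5,451.
Insurer total: £2,768 + £3,040 + £356 + £4,332 + £5,451 = £15,947.

£15,947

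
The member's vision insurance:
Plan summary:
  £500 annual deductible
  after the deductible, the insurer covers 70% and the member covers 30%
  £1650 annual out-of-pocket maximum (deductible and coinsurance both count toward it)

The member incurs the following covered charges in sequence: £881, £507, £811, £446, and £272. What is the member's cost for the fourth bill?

#1 (£881): deductible takes £500, £381 remains; coinsurance £381 × 30% = £114.30. Member owes £614.30 (running OOP £614.30).
#2 (£507): deductible already satisfied, so member's share is 30% × £507 = £152.10. Member owes £152.10 (running OOP £766.40).
#3 (£811): deductible already satisfied, so member's share is 30% × £811 = £243.30. Member pays £243.30; OOP now £1009.70.
#4 (£446): deductible already satisfied, so member's share is 30% × £446 = £133.80. Cost to member: £133.80. OOP to date £1143.50.

£133.80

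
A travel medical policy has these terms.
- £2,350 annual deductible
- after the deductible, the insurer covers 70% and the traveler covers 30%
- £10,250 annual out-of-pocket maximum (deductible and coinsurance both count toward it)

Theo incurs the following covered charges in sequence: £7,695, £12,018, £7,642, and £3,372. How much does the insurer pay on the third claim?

Bill 1, £7,695: deductible takes £2,350, £5,345 remains; 30% of £5,345 = £1,603.50. Cost to traveler: £3,953.50. OOP to date £3,953.50. Insurer: £7,695 − £3,953.50 = £3,741.50.
Bill 2, £12,018: deductible met; 30% of £12,018 = £3,605.40. Cost to traveler: £3,605.40. OOP to date £7,558.90. Insurer: £12,018 − £3,605.40 = £8,412.60.
Bill 3, £7,642: deductible already satisfied, so traveler's share is 30% × £7,642 = £2,292.60. Traveler owes £2,292.60 (running OOP £9,851.50). Insurer: £7,642 − £2,292.60 = £5,349.40.

£5,349.40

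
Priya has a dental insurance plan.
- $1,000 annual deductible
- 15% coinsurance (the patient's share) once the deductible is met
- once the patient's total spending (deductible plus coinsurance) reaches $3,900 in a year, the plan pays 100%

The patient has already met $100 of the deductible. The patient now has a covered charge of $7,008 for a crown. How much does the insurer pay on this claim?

Deductible still to meet: $1,000 − $100 = $900.
The remaining $6,108 (= $7,008 − $900) moves to coinsurance.
15% of $6,108 = $916.20 falls to the patient.
That puts the patient's cost at $900 + $916.20 = $1,816.20 before any cap.
Year-to-date out-of-pocket becomes $100 + $1,816.20 = $1,916.20, still under the $3,900 maximum, so no cap applies.
The plan picks up $7,008 − $1,816.20 = $5,191.80.

$5,191.80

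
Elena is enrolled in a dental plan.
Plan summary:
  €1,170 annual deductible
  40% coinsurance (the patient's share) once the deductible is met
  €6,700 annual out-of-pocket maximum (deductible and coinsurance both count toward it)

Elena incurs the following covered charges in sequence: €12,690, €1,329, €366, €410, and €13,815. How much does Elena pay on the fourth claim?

€164

#1 (€12,690): €1,170 finishes the deductible; €11,520 goes to coinsurance; coinsurance €11,520 × 40% = €4,608. Cost to patient: €5,778. OOP to date €5,778.
#2 (€1,329): deductible met; 40% of €1,329 = €531.60. Cost to patient: €531.60. OOP to date €6,309.60.
#3 (€366): 40% coinsurance on €366 = €146.40. Cost to patient: €146.40. OOP to date €6,456.
#4 (€410): deductible met; 40% of €410 = €164. Cost to patient: €164. OOP to date €6,620.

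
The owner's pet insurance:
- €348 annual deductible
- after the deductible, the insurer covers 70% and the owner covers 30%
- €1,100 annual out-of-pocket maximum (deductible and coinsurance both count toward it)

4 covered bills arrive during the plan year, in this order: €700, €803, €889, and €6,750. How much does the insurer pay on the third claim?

€622.30

Claim 1 — €700: €348 to deductible, leaving €352; owner's 30% is €105.60. Cost to owner: €453.60. OOP to date €453.60. Insurer: €700 − €453.60 = €246.40.
Claim 2 — €803: 30% coinsurance on €803 = €240.90. Cost to owner: €240.90. OOP to date €694.50. Insurer: €803 − €240.90 = €562.10.
Claim 3 — €889: 30% coinsurance on €889 = €266.70. Cost to owner: €266.70. OOP to date €961.20. Insurer: €889 − €266.70 = €622.30.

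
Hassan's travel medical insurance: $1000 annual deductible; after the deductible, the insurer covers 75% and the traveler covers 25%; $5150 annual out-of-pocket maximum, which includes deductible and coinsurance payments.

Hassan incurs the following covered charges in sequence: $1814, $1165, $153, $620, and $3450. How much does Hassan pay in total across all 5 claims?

$2550.50

#1 ($1814): $1000 finishes the deductible; $814 goes to coinsurance; 25% of $814 = $203.50. Cost to traveler: $1203.50. OOP to date $1203.50.
#2 ($1165): 25% coinsurance on $1165 = $291.25. Traveler owes $291.25 (running OOP $1494.75).
#3 ($153): 25% coinsurance on $153 = $38.25. Cost to traveler: $38.25. OOP to date $1533.
#4 ($620): 25% coinsurance on $620 = $155. Traveler owes $155 (running OOP $1688).
#5 ($3450): 25% coinsurance on $3450 = $862.50. Traveler pays $862.50; OOP now $2550.50.
Summing the traveler's payments: $1203.50 + $291.25 + $38.25 + $155 + $862.50 = $2550.50.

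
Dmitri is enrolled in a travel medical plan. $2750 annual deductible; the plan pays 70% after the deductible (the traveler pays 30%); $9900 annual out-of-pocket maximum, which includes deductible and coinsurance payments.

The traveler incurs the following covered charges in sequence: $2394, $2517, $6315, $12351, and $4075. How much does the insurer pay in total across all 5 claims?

Claim 1 ($2394): fully absorbed by the deductible. Traveler pays $2394; OOP now $2394. Plan pays $2394 − $2394 = $0.
Claim 2 ($2517): deductible takes $356, $2161 remains; traveler's 30% is $648.30. Traveler pays $1004.30; OOP now $3398.30. Plan pays $2517 − $1004.30 = $1512.70.
Claim 3 ($6315): deductible already satisfied, so traveler's share is 30% × $6315 = $1894.50. Cost to traveler: $1894.50. OOP to date $5292.80. Plan pays $6315 − $1894.50 = $4420.50.
Claim 4 ($12351): deductible already satisfied, so traveler's share is 30% × $12351 = $3705.30. Cost to traveler: $3705.30. OOP to date $8998.10. Plan pays $12351 − $3705.30 = $8645.70.
Claim 5 ($4075): 30% coinsurance on $4075 = $1222.50. Adding that to $8998.10 gives $10220.60, past the $9900 cap; traveler pays only $9900 − $8998.10 = $901.90. Insurer: $4075 − $901.90 = $3173.10.
Insurer total: $0 + $1512.70 + $4420.50 + $8645.70 + $3173.10 = $17752.

$17752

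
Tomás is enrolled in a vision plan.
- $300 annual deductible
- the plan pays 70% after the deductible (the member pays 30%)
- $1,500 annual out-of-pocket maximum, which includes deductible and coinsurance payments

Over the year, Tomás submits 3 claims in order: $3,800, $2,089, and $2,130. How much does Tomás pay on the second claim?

$150

Claim 1 — $3,800: deductible takes $300, $3,500 remains; member's 30% is $1,050. Cost to member: $1,350. OOP to date $1,350.
Claim 2 — $2,089: deductible met; 30% of $2,089 = $626.70. Adding that to $1,350 gives $1,976.70, past the $1,500 cap; member pays only $1,500 − $1,350 = $150.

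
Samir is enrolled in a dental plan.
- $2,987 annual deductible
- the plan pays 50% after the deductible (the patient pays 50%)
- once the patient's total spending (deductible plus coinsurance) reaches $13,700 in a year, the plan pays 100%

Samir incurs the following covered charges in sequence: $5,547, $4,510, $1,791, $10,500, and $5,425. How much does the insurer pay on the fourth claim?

$5,250

#1 ($5,547): $2,987 to deductible, leaving $2,560; coinsurance $2,560 × 50% = $1,280. Patient pays $4,267; OOP now $4,267. Plan pays $5,547 − $4,267 = $1,280.
#2 ($4,510): deductible already satisfied, so patient's share is 50% × $4,510 = $2,255. Patient pays $2,255; OOP now $6,522. Insurer: $4,510 − $2,255 = $2,255.
#3 ($1,791): 50% coinsurance on $1,791 = $895.50. Cost to patient: $895.50. OOP to date $7,417.50. Plan pays $1,791 − $895.50 = $895.50.
#4 ($10,500): deductible already satisfied, so patient's share is 50% × $10,500 = $5,250. Cost to patient: $5,250. OOP to date $12,667.50. Plan pays $10,500 − $5,250 = $5,250.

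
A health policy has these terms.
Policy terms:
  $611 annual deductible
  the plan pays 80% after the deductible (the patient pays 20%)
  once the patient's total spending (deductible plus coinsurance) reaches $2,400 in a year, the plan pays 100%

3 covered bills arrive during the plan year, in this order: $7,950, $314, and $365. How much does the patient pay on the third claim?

Bill 1, $7,950: $611 to deductible, leaving $7,339; patient's 20% is $1,467.80. Patient owes $2,078.80 (running OOP $2,078.80).
Bill 2, $314: deductible met; 20% of $314 = $62.80. Cost to patient: $62.80. OOP to date $2,141.60.
Bill 3, $365: 20% coinsurance on $365 = $73. Cost to patient: $73. OOP to date $2,214.60.

$73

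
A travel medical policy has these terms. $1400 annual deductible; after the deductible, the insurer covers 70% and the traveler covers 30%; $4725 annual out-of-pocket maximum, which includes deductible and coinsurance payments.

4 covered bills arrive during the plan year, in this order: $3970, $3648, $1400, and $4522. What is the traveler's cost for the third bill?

Claim 1 — $3970: deductible takes $1400, $2570 remains; traveler's 30% is $771. Traveler owes $2171 (running OOP $2171).
Claim 2 — $3648: deductible met; 30% of $3648 = $1094.40. Traveler owes $1094.40 (running OOP $3265.40).
Claim 3 — $1400: 30% coinsurance on $1400 = $420. Traveler pays $420; OOP now $3685.40.

$420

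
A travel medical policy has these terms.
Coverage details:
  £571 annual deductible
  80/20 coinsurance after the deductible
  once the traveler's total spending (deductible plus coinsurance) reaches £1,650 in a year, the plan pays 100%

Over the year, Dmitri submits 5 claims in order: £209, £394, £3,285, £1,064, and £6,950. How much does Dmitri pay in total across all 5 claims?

£1,650

Claim 1 — £209: entire amount goes to the deductible. Cost to traveler: £209. OOP to date £209.
Claim 2 — £394: £362 to deductible, leaving £32; traveler's 20% is £6.40. Traveler owes £368.40 (running OOP £577.40).
Claim 3 — £3,285: deductible already satisfied, so traveler's share is 20% × £3,285 = £657. Cost to traveler: £657. OOP to date £1,234.40.
Claim 4 — £1,064: deductible already satisfied, so traveler's share is 20% × £1,064 = £212.80. Cost to traveler: £212.80. OOP to date £1,447.20.
Claim 5 — £6,950: deductible met; 20% of £6,950 = £1,390. OOP would hit £2,837.20 > £1,650, so the cap limits the traveler to £1,650 − £1,447.20 = £202.80.
Total paid by the traveler: £209 + £368.40 + £657 + £212.80 + £202.80 = £1,650.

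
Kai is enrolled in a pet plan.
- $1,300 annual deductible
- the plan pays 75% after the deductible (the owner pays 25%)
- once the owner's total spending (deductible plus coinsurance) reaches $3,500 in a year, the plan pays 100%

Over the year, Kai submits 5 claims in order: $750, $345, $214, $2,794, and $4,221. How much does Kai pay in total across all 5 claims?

$3,056

Bill 1, $750: all of it applies to the deductible. Owner owes $750 (running OOP $750).
Bill 2, $345: fully absorbed by the deductible. Cost to owner: $345. OOP to date $1,095.
Bill 3, $214: deductible takes $205, $9 remains; owner's 25% is $2.25. Owner pays $207.25; OOP now $1,302.25.
Bill 4, $2,794: deductible met; 25% of $2,794 = $698.50. Cost to owner: $698.50. OOP to date $2,000.75.
Bill 5, $4,221: 25% coinsurance on $4,221 = $1,055.25. Cost to owner: $1,055.25. OOP to date $3,056.
Total paid by the owner: $750 + $345 + $207.25 + $698.50 + $1,055.25 = $3,056.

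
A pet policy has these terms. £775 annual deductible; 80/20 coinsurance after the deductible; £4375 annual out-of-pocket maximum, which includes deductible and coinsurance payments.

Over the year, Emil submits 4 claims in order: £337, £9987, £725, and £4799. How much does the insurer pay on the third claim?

Claim 1 (£337): entire amount goes to the deductible. Owner pays £337; OOP now £337. Plan pays £337 − £337 = £0.
Claim 2 (£9987): £438 to deductible, leaving £9549; 20% of £9549 = £1909.80. Owner owes £2347.80 (running OOP £2684.80). Insurer: £9987 − £2347.80 = £7639.20.
Claim 3 (£725): 20% coinsurance on £725 = £145. Cost to owner: £145. OOP to date £2829.80. Plan pays £725 − £145 = £580.

£580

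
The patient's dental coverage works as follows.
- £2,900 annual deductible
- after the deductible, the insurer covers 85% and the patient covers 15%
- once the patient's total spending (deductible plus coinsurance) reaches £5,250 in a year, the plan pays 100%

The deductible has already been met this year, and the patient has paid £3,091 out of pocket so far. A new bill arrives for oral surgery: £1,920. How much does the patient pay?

The deductible is already satisfied, so the full bill goes to coinsurance.
15% of £1,920 = £288 falls to the patient.
Year-to-date out-of-pocket becomes £3,091 + £288 = £3,379, still under the £5,250 maximum, so no cap applies.

£288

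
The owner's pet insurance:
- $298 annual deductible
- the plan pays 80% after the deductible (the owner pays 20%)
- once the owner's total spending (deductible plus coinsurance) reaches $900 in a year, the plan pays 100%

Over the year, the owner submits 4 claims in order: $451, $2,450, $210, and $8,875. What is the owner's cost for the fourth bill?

Bill 1, $451: $298 to deductible, leaving $153; owner's 20% is $30.60. Owner owes $328.60 (running OOP $328.60).
Bill 2, $2,450: deductible already satisfied, so owner's share is 20% × $2,450 = $490. Owner owes $490 (running OOP $818.60).
Bill 3, $210: 20% coinsurance on $210 = $42. Owner pays $42; OOP now $860.60.
Bill 4, $8,875: deductible met; 20% of $8,875 = $1,775. OOP would hit $2,635.60 > $900, so the cap limits the owner to $900 − $860.60 = $39.40.

$39.40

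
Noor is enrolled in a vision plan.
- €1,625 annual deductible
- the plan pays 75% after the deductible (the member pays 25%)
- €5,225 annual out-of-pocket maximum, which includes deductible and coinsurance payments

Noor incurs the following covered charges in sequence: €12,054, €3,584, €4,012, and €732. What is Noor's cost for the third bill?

€96.75

Claim 1 (€12,054): €1,625 finishes the deductible; €10,429 goes to coinsurance; 25% of €10,429 = €2,607.25. Member owes €4,232.25 (running OOP €4,232.25).
Claim 2 (€3,584): deductible already satisfied, so member's share is 25% × €3,584 = €896. Cost to member: €896. OOP to date €5,128.25.
Claim 3 (€4,012): deductible met; 25% of €4,012 = €1,003. OOP would hit €6,131.25 > €5,225, so the cap limits the member to €5,225 − €5,128.25 = €96.75.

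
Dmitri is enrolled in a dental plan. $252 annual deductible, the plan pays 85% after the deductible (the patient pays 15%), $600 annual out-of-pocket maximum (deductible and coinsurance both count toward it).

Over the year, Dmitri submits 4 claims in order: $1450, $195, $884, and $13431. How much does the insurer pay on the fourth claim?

Claim 1 ($1450): deductible takes $252, $1198 remains; patient's 15% is $179.70. Patient owes $431.70 (running OOP $431.70). Plan pays $1450 − $431.70 = $1018.30.
Claim 2 ($195): 15% coinsurance on $195 = $29.25. Patient owes $29.25 (running OOP $460.95). Insurer: $195 − $29.25 = $165.75.
Claim 3 ($884): deductible met; 15% of $884 = $132.60. Cost to patient: $132.60. OOP to date $593.55. Insurer: $884 − $132.60 = $751.40.
Claim 4 ($13431): deductible met; 15% of $13431 = $2014.65. Adding that to $593.55 gives $2608.20, past the $600 cap; patient pays only $600 − $593.55 = $6.45. Plan pays $13431 − $6.45 = $13424.55.

$13424.55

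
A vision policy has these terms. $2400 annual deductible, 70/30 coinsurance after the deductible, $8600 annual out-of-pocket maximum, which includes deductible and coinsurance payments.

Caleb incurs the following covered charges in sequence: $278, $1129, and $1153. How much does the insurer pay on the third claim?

#1 ($278): entire amount goes to the deductible. Member pays $278; OOP now $278. Plan pays $278 − $278 = $0.
#2 ($1129): fully absorbed by the deductible. Cost to member: $1129. OOP to date $1407. Insurer: $1129 − $1129 = $0.
#3 ($1153): $993 finishes the deductible; $160 goes to coinsurance; member's 30% is $48. Cost to member: $1041. OOP to date $2448. Plan pays $1153 − $1041 = $112.

$112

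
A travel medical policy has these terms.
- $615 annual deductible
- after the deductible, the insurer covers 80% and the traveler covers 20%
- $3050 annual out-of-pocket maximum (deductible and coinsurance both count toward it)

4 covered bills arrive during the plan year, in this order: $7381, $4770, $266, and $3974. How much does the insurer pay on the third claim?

Claim 1 ($7381): $615 to deductible, leaving $6766; coinsurance $6766 × 20% = $1353.20. Cost to traveler: $1968.20. OOP to date $1968.20. Insurer: $7381 − $1968.20 = $5412.80.
Claim 2 ($4770): 20% coinsurance on $4770 = $954. Traveler pays $954; OOP now $2922.20. Insurer: $4770 − $954 = $3816.
Claim 3 ($266): 20% coinsurance on $266 = $53.20. Cost to traveler: $53.20. OOP to date $2975.40. Insurer: $266 − $53.20 = $212.80.

$212.80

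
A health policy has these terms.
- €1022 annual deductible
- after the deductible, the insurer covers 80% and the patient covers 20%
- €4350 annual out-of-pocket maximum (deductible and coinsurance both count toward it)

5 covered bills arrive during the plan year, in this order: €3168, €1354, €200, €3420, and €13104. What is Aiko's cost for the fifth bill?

€1904

Bill 1, €3168: €1022 finishes the deductible; €2146 goes to coinsurance; 20% of €2146 = €429.20. Cost to patient: €1451.20. OOP to date €1451.20.
Bill 2, €1354: deductible already satisfied, so patient's share is 20% × €1354 = €270.80. Cost to patient: €270.80. OOP to date €1722.
Bill 3, €200: deductible already satisfied, so patient's share is 20% × €200 = €40. Patient owes €40 (running OOP €1762).
Bill 4, €3420: deductible met; 20% of €3420 = €684. Cost to patient: €684. OOP to date €2446.
Bill 5, €13104: 20% coinsurance on €13104 = €2620.80. Adding that to €2446 gives €5066.80, past the €4350 cap; patient pays only €4350 − €2446 = €1904.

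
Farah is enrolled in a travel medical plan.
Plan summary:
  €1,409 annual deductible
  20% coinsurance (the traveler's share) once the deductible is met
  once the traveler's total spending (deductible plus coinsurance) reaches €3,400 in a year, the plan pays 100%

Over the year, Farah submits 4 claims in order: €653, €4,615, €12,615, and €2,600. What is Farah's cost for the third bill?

Claim 1 (€653): all of it applies to the deductible. Traveler pays €653; OOP now €653.
Claim 2 (€4,615): deductible takes €756, €3,859 remains; 20% of €3,859 = €771.80. Traveler pays €1,527.80; OOP now €2,180.80.
Claim 3 (€12,615): 20% coinsurance on €12,615 = €2,523. Adding that to €2,180.80 gives €4,703.80, past the €3,400 cap; traveler pays only €3,400 − €2,180.80 = €1,219.20.

€1,219.20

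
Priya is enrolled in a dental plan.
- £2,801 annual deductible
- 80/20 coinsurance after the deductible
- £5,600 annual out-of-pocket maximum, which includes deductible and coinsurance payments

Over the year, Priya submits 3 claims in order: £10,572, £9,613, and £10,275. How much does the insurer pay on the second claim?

Claim 1 — £10,572: £2,801 to deductible, leaving £7,771; coinsurance £7,771 × 20% = £1,554.20. Patient owes £4,355.20 (running OOP £4,355.20). Plan pays £10,572 − £4,355.20 = £6,216.80.
Claim 2 — £9,613: deductible already satisfied, so patient's share is 20% × £9,613 = £1,922.60. OOP would hit £6,277.80 > £5,600, so the cap limits the patient to £5,600 − £4,355.20 = £1,244.80. Plan pays £9,613 − £1,244.80 = £8,368.20.

£8,368.20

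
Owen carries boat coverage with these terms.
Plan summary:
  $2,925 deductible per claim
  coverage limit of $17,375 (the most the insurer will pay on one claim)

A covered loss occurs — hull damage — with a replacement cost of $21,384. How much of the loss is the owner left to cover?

Less the $2,925 deductible: $21,384 − $2,925 = $18,459.
$18,459 exceeds the $17,375 limit, so the insurer pays the limit: $17,375.
Out of pocket: $21,384 − $17,375 = $4,009.

$4,009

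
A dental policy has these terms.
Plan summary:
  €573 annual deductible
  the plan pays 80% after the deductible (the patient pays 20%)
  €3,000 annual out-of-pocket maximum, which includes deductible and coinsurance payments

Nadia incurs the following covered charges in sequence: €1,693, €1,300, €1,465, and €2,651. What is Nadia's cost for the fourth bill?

€530.20

Bill 1, €1,693: €573 finishes the deductible; €1,120 goes to coinsurance; 20% of €1,120 = €224. Patient owes €797 (running OOP €797).
Bill 2, €1,300: deductible met; 20% of €1,300 = €260. Patient pays €260; OOP now €1,057.
Bill 3, €1,465: 20% coinsurance on €1,465 = €293. Cost to patient: €293. OOP to date €1,350.
Bill 4, €2,651: deductible met; 20% of €2,651 = €530.20. Patient pays €530.20; OOP now €1,880.20.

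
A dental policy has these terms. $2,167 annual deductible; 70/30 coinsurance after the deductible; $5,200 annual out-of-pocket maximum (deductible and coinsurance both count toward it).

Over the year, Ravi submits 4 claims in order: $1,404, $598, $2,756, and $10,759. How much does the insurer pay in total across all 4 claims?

$10,317

#1 ($1,404): entire amount goes to the deductible. Patient owes $1,404 (running OOP $1,404). Insurer: $1,404 − $1,404 = $0.
#2 ($598): fully absorbed by the deductible. Patient owes $598 (running OOP $2,002). Insurer: $598 − $598 = $0.
#3 ($2,756): deductible takes $165, $2,591 remains; patient's 30% is $777.30. Patient owes $942.30 (running OOP $2,944.30). Plan pays $2,756 − $942.30 = $1,813.70.
#4 ($10,759): 30% coinsurance on $10,759 = $3,227.70. OOP would hit $6,172 > $5,200, so the cap limits the patient to $5,200 − $2,944.30 = $2,255.70. Plan pays $10,759 − $2,255.70 = $8,503.30.
Insurer total = bills − patient's total = $15,517 − $5,200 = $10,317.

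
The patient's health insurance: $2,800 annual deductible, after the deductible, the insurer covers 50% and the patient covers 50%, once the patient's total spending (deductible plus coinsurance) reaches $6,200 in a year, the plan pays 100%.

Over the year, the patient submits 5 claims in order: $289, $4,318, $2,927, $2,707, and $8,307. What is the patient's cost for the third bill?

$1,463.50

Claim 1 — $289: fully absorbed by the deductible. Patient owes $289 (running OOP $289).
Claim 2 — $4,318: $2,511 finishes the deductible; $1,807 goes to coinsurance; coinsurance $1,807 × 50% = $903.50. Patient pays $3,414.50; OOP now $3,703.50.
Claim 3 — $2,927: deductible already satisfied, so patient's share is 50% × $2,927 = $1,463.50. Cost to patient: $1,463.50. OOP to date $5,167.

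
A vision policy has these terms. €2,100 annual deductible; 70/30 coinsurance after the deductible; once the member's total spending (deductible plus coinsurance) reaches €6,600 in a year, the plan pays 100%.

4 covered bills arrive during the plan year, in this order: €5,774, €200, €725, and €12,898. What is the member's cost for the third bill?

€217.50

#1 (€5,774): deductible takes €2,100, €3,674 remains; coinsurance €3,674 × 30% = €1,102.20. Member owes €3,202.20 (running OOP €3,202.20).
#2 (€200): 30% coinsurance on €200 = €60. Member owes €60 (running OOP €3,262.20).
#3 (€725): 30% coinsurance on €725 = €217.50. Member pays €217.50; OOP now €3,479.70.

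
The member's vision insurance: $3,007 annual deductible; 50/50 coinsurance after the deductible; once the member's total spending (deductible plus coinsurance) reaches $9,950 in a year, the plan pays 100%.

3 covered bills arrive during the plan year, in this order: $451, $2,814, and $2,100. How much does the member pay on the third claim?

$1,050

Claim 1 — $451: entire amount goes to the deductible. Member pays $451; OOP now $451.
Claim 2 — $2,814: deductible takes $2,556, $258 remains; member's 50% is $129. Member owes $2,685 (running OOP $3,136).
Claim 3 — $2,100: 50% coinsurance on $2,100 = $1,050. Member pays $1,050; OOP now $4,186.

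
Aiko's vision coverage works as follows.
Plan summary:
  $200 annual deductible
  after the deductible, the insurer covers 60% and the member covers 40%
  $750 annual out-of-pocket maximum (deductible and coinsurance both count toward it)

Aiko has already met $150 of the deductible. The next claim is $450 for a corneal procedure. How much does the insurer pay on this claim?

Deductible still to meet: $200 − $150 = $50.
The remaining $400 (= $450 − $50) moves to coinsurance.
40% of $400 = $160 falls to the member.
Member responsibility before any cap: $50 + $160 = $210.
Total out-of-pocket so far would be $150 + $210 = $360, below the $750 cap — no reduction.
The insurer covers the remainder: $450 − $210 = $240.

$240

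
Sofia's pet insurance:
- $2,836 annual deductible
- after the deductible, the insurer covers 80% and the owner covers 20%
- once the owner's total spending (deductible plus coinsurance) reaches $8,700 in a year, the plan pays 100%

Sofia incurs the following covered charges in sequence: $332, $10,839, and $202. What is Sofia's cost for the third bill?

$40.40

Bill 1, $332: fully absorbed by the deductible. Cost to owner: $332. OOP to date $332.
Bill 2, $10,839: $2,504 to deductible, leaving $8,335; owner's 20% is $1,667. Owner pays $4,171; OOP now $4,503.
Bill 3, $202: deductible met; 20% of $202 = $40.40. Cost to owner: $40.40. OOP to date $4,543.40.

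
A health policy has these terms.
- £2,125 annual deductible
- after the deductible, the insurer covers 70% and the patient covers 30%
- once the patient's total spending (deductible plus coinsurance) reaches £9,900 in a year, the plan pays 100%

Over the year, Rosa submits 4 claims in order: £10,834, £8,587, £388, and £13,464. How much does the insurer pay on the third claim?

Claim 1 — £10,834: £2,125 to deductible, leaving £8,709; patient's 30% is £2,612.70. Patient pays £4,737.70; OOP now £4,737.70. Plan pays £10,834 − £4,737.70 = £6,096.30.
Claim 2 — £8,587: deductible met; 30% of £8,587 = £2,576.10. Patient owes £2,576.10 (running OOP £7,313.80). Insurer: £8,587 − £2,576.10 = £6,010.90.
Claim 3 — £388: 30% coinsurance on £388 = £116.40. Patient pays £116.40; OOP now £7,430.20. Plan pays £388 − £116.40 = £271.60.

£271.60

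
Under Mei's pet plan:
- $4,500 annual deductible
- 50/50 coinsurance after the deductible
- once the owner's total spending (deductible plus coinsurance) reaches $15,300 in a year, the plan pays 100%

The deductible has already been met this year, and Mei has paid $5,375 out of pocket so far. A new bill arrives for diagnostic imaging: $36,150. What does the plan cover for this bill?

The deductible is already satisfied, so the full bill goes to coinsurance.
Owner's 50% share of $36,150 is $18,075.
That would bring total out-of-pocket to $23,450, past the $15,300 cap. The owner is capped at $15,300 − $5,375 = $9,925 on this claim.
Insurer pays the balance: $36,150 − $9,925 = $26,225.

$26,225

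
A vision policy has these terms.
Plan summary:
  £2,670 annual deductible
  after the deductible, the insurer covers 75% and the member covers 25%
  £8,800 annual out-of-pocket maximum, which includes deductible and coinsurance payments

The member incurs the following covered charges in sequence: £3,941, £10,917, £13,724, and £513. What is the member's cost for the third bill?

Bill 1, £3,941: deductible takes £2,670, £1,271 remains; coinsurance £1,271 × 25% = £317.75. Cost to member: £2,987.75. OOP to date £2,987.75.
Bill 2, £10,917: deductible already satisfied, so member's share is 25% × £10,917 = £2,729.25. Member owes £2,729.25 (running OOP £5,717).
Bill 3, £13,724: deductible already satisfied, so member's share is 25% × £13,724 = £3,431. That would push OOP to £9,148, over the £8,800 cap, so member pays £8,800 − £5,717 = £3,083.

£3,083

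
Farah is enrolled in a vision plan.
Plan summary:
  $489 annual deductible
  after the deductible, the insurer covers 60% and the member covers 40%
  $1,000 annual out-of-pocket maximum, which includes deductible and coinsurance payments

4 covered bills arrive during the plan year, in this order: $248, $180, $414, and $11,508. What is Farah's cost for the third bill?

$202.20

#1 ($248): entire amount goes to the deductible. Member owes $248 (running OOP $248).
#2 ($180): fully absorbed by the deductible. Member owes $180 (running OOP $428).
#3 ($414): deductible takes $61, $353 remains; 40% of $353 = $141.20. Member pays $202.20; OOP now $630.20.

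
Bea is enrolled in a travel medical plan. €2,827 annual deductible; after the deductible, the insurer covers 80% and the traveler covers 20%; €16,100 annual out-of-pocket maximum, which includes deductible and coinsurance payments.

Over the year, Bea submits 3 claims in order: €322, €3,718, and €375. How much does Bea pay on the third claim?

€75

Bill 1, €322: fully absorbed by the deductible. Traveler pays €322; OOP now €322.
Bill 2, €3,718: €2,505 to deductible, leaving €1,213; coinsurance €1,213 × 20% = €242.60. Cost to traveler: €2,747.60. OOP to date €3,069.60.
Bill 3, €375: deductible already satisfied, so traveler's share is 20% × €375 = €75. Traveler pays €75; OOP now €3,144.60.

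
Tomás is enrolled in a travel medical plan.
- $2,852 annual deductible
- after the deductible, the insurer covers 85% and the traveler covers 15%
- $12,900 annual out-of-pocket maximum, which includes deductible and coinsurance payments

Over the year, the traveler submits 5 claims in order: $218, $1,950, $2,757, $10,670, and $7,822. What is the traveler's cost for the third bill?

$994.95

Claim 1 — $218: entire amount goes to the deductible. Cost to traveler: $218. OOP to date $218.
Claim 2 — $1,950: fully absorbed by the deductible. Traveler owes $1,950 (running OOP $2,168).
Claim 3 — $2,757: deductible takes $684, $2,073 remains; coinsurance $2,073 × 15% = $310.95. Traveler owes $994.95 (running OOP $3,162.95).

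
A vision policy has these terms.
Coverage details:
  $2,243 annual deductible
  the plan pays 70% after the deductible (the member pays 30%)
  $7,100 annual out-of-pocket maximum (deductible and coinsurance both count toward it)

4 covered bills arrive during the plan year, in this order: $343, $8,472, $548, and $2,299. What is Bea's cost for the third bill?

Claim 1 ($343): fully absorbed by the deductible. Cost to member: $343. OOP to date $343.
Claim 2 ($8,472): $1,900 finishes the deductible; $6,572 goes to coinsurance; coinsurance $6,572 × 30% = $1,971.60. Cost to member: $3,871.60. OOP to date $4,214.60.
Claim 3 ($548): 30% coinsurance on $548 = $164.40. Member pays $164.40; OOP now $4,379.

$164.40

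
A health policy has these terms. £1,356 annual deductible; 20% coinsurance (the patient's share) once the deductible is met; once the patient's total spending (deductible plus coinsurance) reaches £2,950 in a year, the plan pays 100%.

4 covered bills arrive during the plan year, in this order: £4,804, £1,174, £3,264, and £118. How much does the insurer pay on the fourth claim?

Bill 1, £4,804: deductible takes £1,356, £3,448 remains; 20% of £3,448 = £689.60. Cost to patient: £2,045.60. OOP to date £2,045.60. Insurer: £4,804 − £2,045.60 = £2,758.40.
Bill 2, £1,174: deductible met; 20% of £1,174 = £234.80. Cost to patient: £234.80. OOP to date £2,280.40. Plan pays £1,174 − £234.80 = £939.20.
Bill 3, £3,264: deductible met; 20% of £3,264 = £652.80. Cost to patient: £652.80. OOP to date £2,933.20. Plan pays £3,264 − £652.80 = £2,611.20.
Bill 4, £118: deductible met; 20% of £118 = £23.60. Adding that to £2,933.20 gives £2,956.80, past the £2,950 cap; patient pays only £2,950 − £2,933.20 = £16.80. Insurer: £118 − £16.80 = £101.20.

£101.20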